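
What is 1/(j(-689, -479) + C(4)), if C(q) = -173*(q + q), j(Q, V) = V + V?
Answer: -1/2342 ≈ -0.00042699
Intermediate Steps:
j(Q, V) = 2*V
C(q) = -346*q
1/(j(-689, -479) + C(4)) = 1/(2*(-479) - 346*4) = 1/(-958 - 1384) = 1/(-2342) = -1/2342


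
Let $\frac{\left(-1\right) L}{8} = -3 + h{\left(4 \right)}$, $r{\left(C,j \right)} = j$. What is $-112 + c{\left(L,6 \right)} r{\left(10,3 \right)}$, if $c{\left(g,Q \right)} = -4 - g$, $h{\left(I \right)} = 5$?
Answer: $-76$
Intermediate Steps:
$L = -16$ ($L = - 8 \left(-3 + 5\right) = \left(-8\right) 2 = -16$)
$-112 + c{\left(L,6 \right)} r{\left(10,3 \right)} = -112 + \left(-4 - -16\right) 3 = -112 + \left(-4 + 16\right) 3 = -112 + 12 \cdot 3 = -112 + 36 = -76$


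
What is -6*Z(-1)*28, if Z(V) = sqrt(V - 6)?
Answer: -168*I*sqrt(7) ≈ -444.49*I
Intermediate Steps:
Z(V) = sqrt(-6 + V)
-6*Z(-1)*28 = -6*sqrt(-6 - 1)*28 = -6*I*sqrt(7)*28 = -168*I*sqrt(7)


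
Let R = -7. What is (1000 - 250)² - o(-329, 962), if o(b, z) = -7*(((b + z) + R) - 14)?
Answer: 566784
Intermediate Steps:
o(b, z) = 147 - 7*b - 7*z (o(b, z) = -7*(((b + z) - 7) - 14) = -7*((-7 + b + z) - 14) = -7*(-21 + b + z) = 147 - 7*b - 7*z)
(1000 - 250)² - o(-329, 962) = (1000 - 250)² - (147 - 7*(-329) - 7*962) = 750² - (147 + 2303 - 6734) = 562500 - 1*(-4284) = 562500 + 4284 = 566784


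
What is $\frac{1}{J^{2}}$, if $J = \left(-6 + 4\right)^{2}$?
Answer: $\frac{1}{16} \approx 0.0625$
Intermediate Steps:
$J = 4$ ($J = \left(-2\right)^{2} = 4$)
$\frac{1}{J^{2}} = \frac{1}{4^{2}} = \frac{1}{16}$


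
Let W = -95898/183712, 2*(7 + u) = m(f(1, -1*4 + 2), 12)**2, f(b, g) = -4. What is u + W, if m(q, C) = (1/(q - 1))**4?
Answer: -269898782197/35881250000 ≈ -7.5220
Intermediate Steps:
m(q, C) = (-1 + q)**(-4) (m(q, C) = (1/(-1 + q))**4 = (-1 + q)**(-4))
u = -5468749/781250 (u = -7 + ((-1 - 4)**(-4))**2/2 = -7 + ((-5)**(-4))**2/2 = -7 + (1/625)**2/2 = -7 + (1/2)*(1/390625) = -7 + 1/781250 = -5468749/781250 ≈ -7.0000)
W = -47949/91856 (W = -95898*1/183712 = -47949/91856 ≈ -0.52200)
u + W = -5468749/781250 - 47949/91856 = -269898782197/35881250000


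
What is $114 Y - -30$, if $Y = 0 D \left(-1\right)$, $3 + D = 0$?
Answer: $30$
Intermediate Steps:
$D = -3$ ($D = -3 + 0 = -3$)
$Y = 0$ ($Y = 0 \left(-3\right) \left(-1\right) = 0 \left(-1\right) = 0$)
$114 Y - -30 = 114 \cdot 0 - -30 = 0 + 30 = 30$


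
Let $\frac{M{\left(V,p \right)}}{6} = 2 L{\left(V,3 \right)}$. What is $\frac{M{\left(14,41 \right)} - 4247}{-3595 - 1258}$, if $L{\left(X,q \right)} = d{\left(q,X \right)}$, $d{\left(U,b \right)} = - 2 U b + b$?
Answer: $\frac{5087}{4853} \approx 1.0482$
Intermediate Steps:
$d{\left(U,b \right)} = b - 2 U b$ ($d{\left(U,b \right)} = - 2 U b + b = b - 2 U b$)
$L{\left(X,q \right)} = X \left(1 - 2 q\right)$
$M{\left(V,p \right)} = - 60 V$ ($M{\left(V,p \right)} = 6 \cdot 2 V \left(1 - 6\right) = 6 \cdot 2 V \left(-5\right) = 6 \cdot 2 \left(- 5 V\right) = 6 \left(- 10 V\right) = - 60 V$)
$\frac{M{\left(14,41 \right)} - 4247}{-3595 - 1258} = \frac{\left(-60\right) 14 - 4247}{-3595 - 1258} = \frac{-840 - 4247}{-4853} = \left(-5087\right) \left(- \frac{1}{4853}\right) = \frac{5087}{4853}$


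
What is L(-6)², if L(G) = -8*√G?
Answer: -384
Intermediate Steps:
L(-6)² = (-8*I*√6)² = -384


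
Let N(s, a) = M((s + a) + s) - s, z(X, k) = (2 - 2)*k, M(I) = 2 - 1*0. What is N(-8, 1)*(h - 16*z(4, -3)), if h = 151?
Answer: 1510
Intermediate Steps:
M(I) = 2 (M(I) = 2 + 0 = 2)
z(X, k) = 0 (z(X, k) = 0*k = 0)
N(s, a) = 2 - s
N(-8, 1)*(h - 16*z(4, -3)) = (2 - 1*(-8))*(151 - 16*0) = (2 + 8)*(151 + 0) = 10*151 = 1510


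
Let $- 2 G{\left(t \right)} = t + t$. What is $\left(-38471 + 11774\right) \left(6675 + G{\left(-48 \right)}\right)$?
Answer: $-179483931$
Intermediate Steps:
$G{\left(t \right)} = - t$ ($G{\left(t \right)} = - \frac{t + t}{2} = - \frac{2 t}{2} = - t$)
$\left(-38471 + 11774\right) \left(6675 + G{\left(-48 \right)}\right) = \left(-38471 + 11774\right) \left(6675 - -48\right) = - 26697 \left(6675 + 48\right) = \left(-26697\right) 6723 = -179483931$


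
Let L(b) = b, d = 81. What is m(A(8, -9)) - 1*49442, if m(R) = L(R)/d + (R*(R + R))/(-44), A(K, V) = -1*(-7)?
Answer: -88109459/1782 ≈ -49444.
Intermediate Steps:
A(K, V) = 7
m(R) = -R²/22 + R/81 (m(R) = R/81 + (R*(R + R))/(-44) = R*(1/81) + (R*(2*R))*(-1/44) = R/81 + (2*R²)*(-1/44) = R/81 - R²/22 = -R²/22 + R/81)
m(A(8, -9)) - 1*49442 = (1/1782)*7*(22 - 81*7) - 1*49442 = (1/1782)*7*(22 - 567) - 49442 = (1/1782)*7*(-545) - 49442 = -3815/1782 - 49442 = -88109459/1782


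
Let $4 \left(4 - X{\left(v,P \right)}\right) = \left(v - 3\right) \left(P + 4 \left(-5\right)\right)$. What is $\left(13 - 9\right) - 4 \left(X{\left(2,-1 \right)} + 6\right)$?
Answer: $-15$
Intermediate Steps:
$X{\left(v,P \right)} = 4 - \frac{\left(-20 + P\right) \left(-3 + v\right)}{4}$ ($X{\left(v,P \right)} = 4 - \frac{\left(v - 3\right) \left(P + 4 \left(-5\right)\right)}{4} = 4 - \frac{\left(-3 + v\right) \left(P - 20\right)}{4} = 4 - \frac{\left(-3 + v\right) \left(-20 + P\right)}{4} = 4 - \frac{\left(-20 + P\right) \left(-3 + v\right)}{4}$)
$\left(13 - 9\right) - 4 \left(X{\left(2,-1 \right)} + 6\right) = \left(13 - 9\right) - 4 \left(\left(-11 + 5 \cdot 2 + \frac{3}{4} \left(-1\right) - \left(- \frac{1}{4}\right) 2\right) + 6\right) = \left(13 - 9\right) - 4 \left(\left(-11 + 10 - \frac{3}{4} + \frac{1}{2}\right) + 6\right) = 4 - 4 \left(- \frac{5}{4} + 6\right) = 4 - 19 = -15$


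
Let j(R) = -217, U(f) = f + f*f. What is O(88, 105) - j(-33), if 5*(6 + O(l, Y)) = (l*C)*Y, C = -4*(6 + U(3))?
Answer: -132845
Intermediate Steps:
U(f) = f + f²
C = -72 (C = -4*(6 + 3*(1 + 3)) = -4*(6 + 3*4) = -4*(6 + 12) = -4*18 = -72)
O(l, Y) = -6 - 72*Y*l/5 (O(l, Y) = -6 + ((l*(-72))*Y)/5 = -6 + ((-72*l)*Y)/5 = -6 + (-72*Y*l)/5 = -6 - 72*Y*l/5)
O(88, 105) - j(-33) = (-6 - 72/5*105*88) - 1*(-217) = (-6 - 133056) + 217 = -133062 + 217 = -132845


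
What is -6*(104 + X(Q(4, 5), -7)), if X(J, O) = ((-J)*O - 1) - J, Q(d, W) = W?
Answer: -798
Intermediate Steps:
X(J, O) = -1 - J - J*O (X(J, O) = (-J*O - 1) - J = (-1 - J*O) - J = -1 - J - J*O)
-6*(104 + X(Q(4, 5), -7)) = -6*(104 + (-1 - 1*5 - 1*5*(-7))) = -6*(104 + (-1 - 5 + 35)) = -6*(104 + 29) = -6*133 = -798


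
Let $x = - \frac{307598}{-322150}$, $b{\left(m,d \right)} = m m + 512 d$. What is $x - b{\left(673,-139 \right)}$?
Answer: $- \frac{3617176428}{9475} \approx -3.8176 \cdot 10^{5}$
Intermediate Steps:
$b{\left(m,d \right)} = m^{2} + 512 d$
$x = \frac{9047}{9475}$ ($x = \left(-307598\right) \left(- \frac{1}{322150}\right) = \frac{9047}{9475} \approx 0.95483$)
$x - b{\left(673,-139 \right)} = \frac{9047}{9475} - \left(673^{2} + 512 \left(-139\right)\right) = \frac{9047}{9475} - \left(452929 - 71168\right) = \frac{9047}{9475} - 381761 = - \frac{3617176428}{9475}$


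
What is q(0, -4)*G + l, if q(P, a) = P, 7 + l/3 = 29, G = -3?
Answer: 66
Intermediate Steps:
l = 66 (l = -21 + 3*29 = -21 + 87 = 66)
q(0, -4)*G + l = 0*(-3) + 66 = 0 + 66 = 66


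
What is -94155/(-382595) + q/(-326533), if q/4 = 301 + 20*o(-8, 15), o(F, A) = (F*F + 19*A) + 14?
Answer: 3834702287/24985978627 ≈ 0.15347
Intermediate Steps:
o(F, A) = 14 + F² + 19*A (o(F, A) = (F² + 19*A) + 14 = 14 + F² + 19*A)
q = 30244 (q = 4*(301 + 20*(14 + (-8)² + 19*15)) = 4*(301 + 20*(14 + 64 + 285)) = 4*(301 + 20*363) = 4*(301 + 7260) = 4*7561 = 30244)
-94155/(-382595) + q/(-326533) = -94155/(-382595) + 30244/(-326533) = -94155*(-1/382595) + 30244*(-1/326533) = 18831/76519 - 30244/326533 = 3834702287/24985978627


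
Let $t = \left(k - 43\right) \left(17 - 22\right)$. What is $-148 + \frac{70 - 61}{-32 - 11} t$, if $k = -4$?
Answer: $- \frac{8479}{43} \approx -197.19$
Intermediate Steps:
$t = 235$ ($t = \left(-4 - 43\right) \left(17 - 22\right) = \left(-47\right) \left(-5\right) = 235$)
$-148 + \frac{70 - 61}{-32 - 11} t = -148 + \frac{70 - 61}{-32 - 11} \cdot 235 = -148 + \frac{9}{-43} \cdot 235 = -148 + 9 \left(- \frac{1}{43}\right) 235 = -148 - \frac{2115}{43} = - \frac{8479}{43}$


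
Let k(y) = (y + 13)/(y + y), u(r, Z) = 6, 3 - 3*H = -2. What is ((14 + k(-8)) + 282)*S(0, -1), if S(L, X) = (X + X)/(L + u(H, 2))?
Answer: -1577/16 ≈ -98.563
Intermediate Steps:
H = 5/3 (H = 1 - ⅓*(-2) = 1 + ⅔ = 5/3 ≈ 1.6667)
k(y) = (13 + y)/(2*y) (k(y) = (13 + y)/((2*y)) = (13 + y)*(1/(2*y)) = (13 + y)/(2*y))
S(L, X) = 2*X/(6 + L) (S(L, X) = (X + X)/(L + 6) = (2*X)/(6 + L) = 2*X/(6 + L))
((14 + k(-8)) + 282)*S(0, -1) = ((14 + (½)*(13 - 8)/(-8)) + 282)*(2*(-1)/(6 + 0)) = ((14 + (½)*(-⅛)*5) + 282)*(2*(-1)/6) = ((14 - 5/16) + 282)*(2*(-1)*(⅙)) = (219/16 + 282)*(-⅓) = (4731/16)*(-⅓) = -1577/16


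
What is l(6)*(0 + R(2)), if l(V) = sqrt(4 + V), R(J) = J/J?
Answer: sqrt(10) ≈ 3.1623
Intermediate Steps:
R(J) = 1
l(6)*(0 + R(2)) = sqrt(4 + 6)*(0 + 1) = sqrt(10)*1 = sqrt(10)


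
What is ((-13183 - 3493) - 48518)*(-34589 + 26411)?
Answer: 533156532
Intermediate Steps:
((-13183 - 3493) - 48518)*(-34589 + 26411) = (-16676 - 48518)*(-8178) = -65194*(-8178) = 533156532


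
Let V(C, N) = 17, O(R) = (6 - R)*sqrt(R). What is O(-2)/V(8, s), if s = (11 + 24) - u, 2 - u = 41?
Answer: 8*I*sqrt(2)/17 ≈ 0.66551*I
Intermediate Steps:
u = -39 (u = 2 - 1*41 = 2 - 41 = -39)
O(R) = sqrt(R)*(6 - R)
s = 74 (s = (11 + 24) - 1*(-39) = 35 + 39 = 74)
O(-2)/V(8, s) = (sqrt(-2)*(6 - 1*(-2)))/17 = ((I*sqrt(2))*(6 + 2))*(1/17) = ((I*sqrt(2))*8)*(1/17) = (8*I*sqrt(2))*(1/17) = 8*I*sqrt(2)/17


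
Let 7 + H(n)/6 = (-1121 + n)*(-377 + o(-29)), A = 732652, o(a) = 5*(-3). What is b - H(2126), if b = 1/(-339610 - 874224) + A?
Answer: 3758581144635/1213834 ≈ 3.0965e+6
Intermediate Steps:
o(a) = -15
H(n) = 2636550 - 2352*n (H(n) = -42 + 6*((-1121 + n)*(-377 - 15)) = -42 + 6*((-1121 + n)*(-392)) = -42 + 6*(439432 - 392*n) = -42 + (2636592 - 2352*n) = 2636550 - 2352*n)
b = 889317907767/1213834 (b = 1/(-339610 - 874224) + 732652 = 1/(-1213834) + 732652 = -1/1213834 + 732652 = 889317907767/1213834 ≈ 7.3265e+5)
b - H(2126) = 889317907767/1213834 - (2636550 - 2352*2126) = 889317907767/1213834 - (2636550 - 5000352) = 889317907767/1213834 - 1*(-2363802) = 889317907767/1213834 + 2363802 = 3758581144635/1213834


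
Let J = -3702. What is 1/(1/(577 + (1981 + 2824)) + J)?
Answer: -5382/19924163 ≈ -0.00027012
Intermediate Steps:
1/(1/(577 + (1981 + 2824)) + J) = 1/(1/(577 + (1981 + 2824)) - 3702) = 1/(1/(577 + 4805) - 3702) = 1/(1/5382 - 3702) = 1/(-19924163/5382) = -5382/19924163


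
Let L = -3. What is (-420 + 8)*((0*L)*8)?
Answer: 0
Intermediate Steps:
(-420 + 8)*((0*L)*8) = (-420 + 8)*((0*(-3))*8) = -0*8 = -412*0 = 0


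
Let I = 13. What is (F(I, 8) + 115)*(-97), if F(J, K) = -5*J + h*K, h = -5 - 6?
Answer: 3686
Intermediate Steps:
h = -11
F(J, K) = -11*K - 5*J (F(J, K) = -5*J - 11*K = -11*K - 5*J)
(F(I, 8) + 115)*(-97) = ((-11*8 - 5*13) + 115)*(-97) = ((-88 - 65) + 115)*(-97) = (-153 + 115)*(-97) = -38*(-97) = 3686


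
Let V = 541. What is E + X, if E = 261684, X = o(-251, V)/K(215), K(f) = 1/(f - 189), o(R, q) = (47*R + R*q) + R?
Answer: -3582130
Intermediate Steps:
o(R, q) = 48*R + R*q
K(f) = 1/(-189 + f)
X = -3843814 (X = (-251*(48 + 541))/(1/(-189 + 215)) = (-251*589)/(1/26) = -147839/1/26 = -147839*26 = -3843814)
E + X = 261684 - 3843814 = -3582130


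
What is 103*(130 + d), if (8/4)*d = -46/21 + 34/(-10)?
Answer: 2751439/210 ≈ 13102.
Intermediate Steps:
d = -587/210 (d = (-46/21 + 34/(-10))/2 = (-46*1/21 + 34*(-⅒))/2 = (-46/21 - 17/5)/2 = (½)*(-587/105) = -587/210 ≈ -2.7952)
103*(130 + d) = 103*(130 - 587/210) = 103*(26713/210) = 2751439/210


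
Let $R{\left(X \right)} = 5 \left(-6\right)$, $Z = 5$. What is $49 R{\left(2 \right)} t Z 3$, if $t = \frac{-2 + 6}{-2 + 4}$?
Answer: $-44100$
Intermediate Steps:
$R{\left(X \right)} = -30$
$t = 2$ ($t = \frac{4}{2} = 4 \cdot \frac{1}{2} = 2$)
$49 R{\left(2 \right)} t Z 3 = 49 \left(-30\right) 2 \cdot 5 \cdot 3 = - 1470 \cdot 10 \cdot 3 = \left(-1470\right) 30 = -44100$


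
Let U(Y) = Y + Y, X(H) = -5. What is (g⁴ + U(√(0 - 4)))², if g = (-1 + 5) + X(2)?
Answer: -15 + 8*I ≈ -15.0 + 8.0*I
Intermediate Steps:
U(Y) = 2*Y
g = -1 (g = (-1 + 5) - 5 = 4 - 5 = -1)
(g⁴ + U(√(0 - 4)))² = ((-1)⁴ + 2*√(0 - 4))² = (1 + 2*√(-4))² = (1 + 2*(2*I))² = (1 + 4*I)²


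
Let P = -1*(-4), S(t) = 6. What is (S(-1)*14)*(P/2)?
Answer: 168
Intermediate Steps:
P = 4
(S(-1)*14)*(P/2) = (6*14)*(4/2) = 84*(4*(½)) = 84*2 = 168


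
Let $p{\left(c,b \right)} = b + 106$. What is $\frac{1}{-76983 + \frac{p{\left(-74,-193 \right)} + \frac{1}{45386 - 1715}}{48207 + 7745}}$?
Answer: $- \frac{152717487}{11756650539182} \approx -1.299 \cdot 10^{-5}$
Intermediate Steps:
$p{\left(c,b \right)} = 106 + b$
$\frac{1}{-76983 + \frac{p{\left(-74,-193 \right)} + \frac{1}{45386 - 1715}}{48207 + 7745}} = \frac{1}{-76983 + \frac{\left(106 - 193\right) + \frac{1}{45386 - 1715}}{48207 + 7745}} = \frac{1}{-76983 + \frac{-87 + \frac{1}{43671}}{55952}} = \frac{1}{-76983 + \left(-87 + \frac{1}{43671}\right) \frac{1}{55952}} = \frac{1}{-76983 - \frac{237461}{152717487}} = \frac{1}{- \frac{11756650539182}{152717487}} = - \frac{152717487}{11756650539182}$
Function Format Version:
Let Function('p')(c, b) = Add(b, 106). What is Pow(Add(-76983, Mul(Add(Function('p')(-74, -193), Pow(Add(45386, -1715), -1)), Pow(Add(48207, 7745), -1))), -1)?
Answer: Rational(-152717487, 11756650539182) ≈ -1.2990e-5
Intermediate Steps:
Function('p')(c, b) = Add(106, b)
Pow(Add(-76983, Mul(Add(Function('p')(-74, -193), Pow(Add(45386, -1715), -1)), Pow(Add(48207, 7745), -1))), -1) = Pow(Add(-76983, Mul(Add(Add(106, -193), Pow(Add(45386, -1715), -1)), Pow(Add(48207, 7745), -1))), -1) = Pow(Add(-76983, Mul(Add(-87, Pow(43671, -1)), Pow(55952, -1))), -1) = Pow(Add(-76983, Mul(Add(-87, Rational(1, 43671)), Rational(1, 55952))), -1) = Pow(Add(-76983, Mul(Rational(-3799376, 43671), Rational(1, 55952))), -1) = Pow(Add(-76983, Rational(-237461, 152717487)), -1) = Pow(Rational(-11756650539182, 152717487), -1) = Rational(-152717487, 11756650539182)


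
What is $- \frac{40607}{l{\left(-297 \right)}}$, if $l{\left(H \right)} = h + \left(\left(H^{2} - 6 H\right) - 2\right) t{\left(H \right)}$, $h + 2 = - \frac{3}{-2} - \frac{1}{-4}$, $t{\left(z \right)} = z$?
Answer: $\frac{23204}{15272419} \approx 0.0015193$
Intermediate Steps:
$h = - \frac{1}{4}$ ($h = -2 - \left(- \frac{1}{4} - \frac{3}{2}\right) = -2 - - \frac{7}{4} = -2 + \left(\frac{3}{2} + \frac{1}{4}\right) = -2 + \frac{7}{4} = - \frac{1}{4} \approx -0.25$)
$l{\left(H \right)} = - \frac{1}{4} + H \left(-2 + H^{2} - 6 H\right)$ ($l{\left(H \right)} = - \frac{1}{4} + \left(\left(H^{2} - 6 H\right) - 2\right) H = - \frac{1}{4} + \left(-2 + H^{2} - 6 H\right) H = - \frac{1}{4} + H \left(-2 + H^{2} - 6 H\right)$)
$- \frac{40607}{l{\left(-297 \right)}} = - \frac{40607}{- \frac{1}{4} + \left(-297\right)^{3} - 6 \left(-297\right)^{2} - -594} = - \frac{40607}{- \frac{1}{4} - 26198073 - 529254 + 594} = - \frac{40607}{- \frac{106906933}{4}} = \left(-40607\right) \left(- \frac{4}{106906933}\right) = \frac{23204}{15272419}$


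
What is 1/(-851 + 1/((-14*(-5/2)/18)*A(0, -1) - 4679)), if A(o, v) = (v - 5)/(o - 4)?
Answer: -56113/47752175 ≈ -0.0011751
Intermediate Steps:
A(o, v) = (-5 + v)/(-4 + o)
1/(-851 + 1/((-14*(-5/2)/18)*A(0, -1) - 4679)) = 1/(-851 + 1/((-14*(-5/2)/18)*((-5 - 1)/(-4 + 0)) - 4679)) = 1/(-851 + 1/((-14*(-5*1/2)/18)*(-6/(-4)) - 4679)) = 1/(-851 + 1/((-(-35)/18)*(-1/4*(-6)) - 4679)) = 1/(-851 + 1/(-14*(-5/36)*(3/2) - 4679)) = 1/(-851 + 1/((35/18)*(3/2) - 4679)) = 1/(-851 + 1/(35/12 - 4679)) = 1/(-851 + 1/(-56113/12)) = 1/(-851 - 12/56113) = 1/(-47752175/56113) = -56113/47752175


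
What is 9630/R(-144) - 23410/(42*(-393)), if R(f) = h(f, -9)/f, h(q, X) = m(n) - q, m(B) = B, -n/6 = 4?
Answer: -95359963/8253 ≈ -11555.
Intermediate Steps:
n = -24 (n = -6*4 = -24)
h(q, X) = -24 - q
R(f) = (-24 - f)/f
9630/R(-144) - 23410/(42*(-393)) = 9630/(((-24 - 1*(-144))/(-144))) - 23410/(42*(-393)) = 9630/((-(-24 + 144)/144)) - 23410/(-16506) = 9630/((-1/144*120)) - 23410*(-1/16506) = 9630/(-⅚) + 11705/8253 = 9630*(-6/5) + 11705/8253 = -11556 + 11705/8253 = -95359963/8253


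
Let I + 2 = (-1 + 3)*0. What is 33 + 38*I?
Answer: -43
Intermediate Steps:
I = -2 (I = -2 + (-1 + 3)*0 = -2 + 2*0 = -2 + 0 = -2)
33 + 38*I = 33 + 38*(-2) = 33 - 76 = -43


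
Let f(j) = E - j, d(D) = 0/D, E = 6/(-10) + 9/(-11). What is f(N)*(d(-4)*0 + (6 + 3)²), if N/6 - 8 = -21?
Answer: 341172/55 ≈ 6203.1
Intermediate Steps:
N = -78 (N = 48 + 6*(-21) = 48 - 126 = -78)
E = -78/55 (E = 6*(-⅒) + 9*(-1/11) = -⅗ - 9/11 = -78/55 ≈ -1.4182)
d(D) = 0
f(j) = -78/55 - j
f(N)*(d(-4)*0 + (6 + 3)²) = (-78/55 - 1*(-78))*(0*0 + (6 + 3)²) = (-78/55 + 78)*(0 + 9²) = 4212*(0 + 81)/55 = (4212/55)*81 = 341172/55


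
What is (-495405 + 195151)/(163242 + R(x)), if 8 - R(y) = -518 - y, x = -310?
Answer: -150127/81729 ≈ -1.8369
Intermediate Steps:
R(y) = 526 + y (R(y) = 8 - (-518 - y) = 8 + (518 + y) = 526 + y)
(-495405 + 195151)/(163242 + R(x)) = (-495405 + 195151)/(163242 + (526 - 310)) = -300254/(163242 + 216) = -300254/163458 = -300254*1/163458 = -150127/81729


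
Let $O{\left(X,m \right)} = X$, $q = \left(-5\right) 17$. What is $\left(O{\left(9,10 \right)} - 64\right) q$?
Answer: $4675$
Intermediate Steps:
$q = -85$
$\left(O{\left(9,10 \right)} - 64\right) q = \left(9 - 64\right) \left(-85\right) = \left(-55\right) \left(-85\right) = 4675$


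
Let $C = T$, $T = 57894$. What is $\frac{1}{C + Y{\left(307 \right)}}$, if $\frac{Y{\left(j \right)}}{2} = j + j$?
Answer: $\frac{1}{59122} \approx 1.6914 \cdot 10^{-5}$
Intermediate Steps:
$C = 57894$
$Y{\left(j \right)} = 4 j$ ($Y{\left(j \right)} = 2 \left(j + j\right) = 2 \cdot 2 j = 4 j$)
$\frac{1}{C + Y{\left(307 \right)}} = \frac{1}{57894 + 4 \cdot 307} = \frac{1}{57894 + 1228} = \frac{1}{59122}$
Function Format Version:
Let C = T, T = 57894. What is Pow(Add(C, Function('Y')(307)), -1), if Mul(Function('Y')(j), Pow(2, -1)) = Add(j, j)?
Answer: Rational(1, 59122) ≈ 1.6914e-5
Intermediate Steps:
C = 57894
Function('Y')(j) = Mul(4, j) (Function('Y')(j) = Mul(2, Add(j, j)) = Mul(2, Mul(2, j)) = Mul(4, j))
Pow(Add(C, Function('Y')(307)), -1) = Pow(Add(57894, Mul(4, 307)), -1) = Pow(Add(57894, 1228), -1) = Pow(59122, -1) = Rational(1, 59122)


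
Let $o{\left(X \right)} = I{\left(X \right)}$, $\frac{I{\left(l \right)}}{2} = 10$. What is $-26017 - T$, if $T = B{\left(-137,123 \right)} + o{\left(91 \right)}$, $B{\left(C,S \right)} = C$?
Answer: $-25900$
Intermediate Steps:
$I{\left(l \right)} = 20$ ($I{\left(l \right)} = 2 \cdot 10 = 20$)
$o{\left(X \right)} = 20$
$T = -117$ ($T = -137 + 20 = -117$)
$-26017 - T = -26017 - -117 = -26017 + 117 = -25900$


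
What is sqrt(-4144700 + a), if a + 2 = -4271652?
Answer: 19*I*sqrt(23314) ≈ 2901.1*I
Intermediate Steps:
a = -4271654 (a = -2 - 4271652 = -4271654)
sqrt(-4144700 + a) = sqrt(-4144700 - 4271654) = sqrt(-8416354) = 19*I*sqrt(23314)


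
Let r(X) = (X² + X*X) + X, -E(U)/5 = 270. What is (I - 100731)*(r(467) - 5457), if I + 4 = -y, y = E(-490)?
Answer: -42853619380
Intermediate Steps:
E(U) = -1350 (E(U) = -5*270 = -1350)
r(X) = X + 2*X² (r(X) = (X² + X²) + X = 2*X² + X = X + 2*X²)
y = -1350
I = 1346 (I = -4 - 1*(-1350) = -4 + 1350 = 1346)
(I - 100731)*(r(467) - 5457) = (1346 - 100731)*(467*(1 + 2*467) - 5457) = -99385*(467*(1 + 934) - 5457) = -99385*(467*935 - 5457) = -99385*(436645 - 5457) = -99385*431188 = -42853619380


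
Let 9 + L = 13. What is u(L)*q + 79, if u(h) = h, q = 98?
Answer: 471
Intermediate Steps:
L = 4 (L = -9 + 13 = 4)
u(L)*q + 79 = 4*98 + 79 = 392 + 79 = 471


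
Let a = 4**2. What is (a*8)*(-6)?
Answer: -768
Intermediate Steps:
a = 16
(a*8)*(-6) = (16*8)*(-6) = 128*(-6) = -768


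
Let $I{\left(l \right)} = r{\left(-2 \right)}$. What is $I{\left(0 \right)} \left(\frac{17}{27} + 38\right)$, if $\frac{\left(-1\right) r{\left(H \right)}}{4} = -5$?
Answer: $\frac{20860}{27} \approx 772.59$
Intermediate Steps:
$r{\left(H \right)} = 20$ ($r{\left(H \right)} = \left(-4\right) \left(-5\right) = 20$)
$I{\left(l \right)} = 20$
$I{\left(0 \right)} \left(\frac{17}{27} + 38\right) = 20 \left(\frac{17}{27} + 38\right) = 20 \cdot \frac{1043}{27} = \frac{20860}{27}$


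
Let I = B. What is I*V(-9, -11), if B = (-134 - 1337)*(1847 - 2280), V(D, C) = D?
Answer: -5732487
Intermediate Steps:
B = 636943 (B = -1471*(-433) = 636943)
I = 636943
I*V(-9, -11) = 636943*(-9) = -5732487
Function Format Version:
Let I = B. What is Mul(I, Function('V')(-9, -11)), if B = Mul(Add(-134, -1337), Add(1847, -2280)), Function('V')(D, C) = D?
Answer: -5732487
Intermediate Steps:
B = 636943 (B = Mul(-1471, -433) = 636943)
I = 636943
Mul(I, Function('V')(-9, -11)) = Mul(636943, -9) = -5732487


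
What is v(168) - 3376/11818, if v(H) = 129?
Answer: 760573/5909 ≈ 128.71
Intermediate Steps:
v(168) - 3376/11818 = 129 - 3376/11818 = 129 - 3376*1/11818 = 129 - 1688/5909 = 760573/5909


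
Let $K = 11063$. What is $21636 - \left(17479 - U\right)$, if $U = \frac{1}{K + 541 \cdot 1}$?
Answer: $\frac{48237829}{11604} \approx 4157.0$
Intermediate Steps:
$U = \frac{1}{11604}$ ($U = \frac{1}{11063 + 541 \cdot 1} = \frac{1}{11063 + 541} = \frac{1}{11604} \approx 8.6177 \cdot 10^{-5}$)
$21636 - \left(17479 - U\right) = 21636 - \left(17479 - \frac{1}{11604}\right) = 21636 - \frac{202826315}{11604} = \frac{48237829}{11604}$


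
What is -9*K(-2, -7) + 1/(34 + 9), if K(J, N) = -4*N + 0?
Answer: -10835/43 ≈ -251.98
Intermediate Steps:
K(J, N) = -4*N
-9*K(-2, -7) + 1/(34 + 9) = -(-36)*(-7) + 1/(34 + 9) = -9*28 + 1/43 = -252 + 1/43 = -10835/43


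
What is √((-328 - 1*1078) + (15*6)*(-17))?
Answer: 2*I*√734 ≈ 54.185*I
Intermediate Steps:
√((-328 - 1*1078) + (15*6)*(-17)) = √((-328 - 1078) + 90*(-17)) = √(-1406 - 1530) = √(-2936) = 2*I*√734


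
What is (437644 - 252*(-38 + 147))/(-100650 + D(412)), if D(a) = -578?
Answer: -102544/25307 ≈ -4.0520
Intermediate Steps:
(437644 - 252*(-38 + 147))/(-100650 + D(412)) = (437644 - 252*(-38 + 147))/(-100650 - 578) = (437644 - 252*109)/(-101228) = (437644 - 27468)*(-1/101228) = 410176*(-1/101228) = -102544/25307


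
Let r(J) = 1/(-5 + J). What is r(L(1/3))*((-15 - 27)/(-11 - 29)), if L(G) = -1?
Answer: -7/40 ≈ -0.17500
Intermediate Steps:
r(L(1/3))*((-15 - 27)/(-11 - 29)) = ((-15 - 27)/(-11 - 29))/(-5 - 1) = (-42/(-40))/(-6) = -(-7)*(-1)/40 = -1/6*21/20 = -7/40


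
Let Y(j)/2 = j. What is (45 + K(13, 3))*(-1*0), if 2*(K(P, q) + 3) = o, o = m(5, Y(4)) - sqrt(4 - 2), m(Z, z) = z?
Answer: 0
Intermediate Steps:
Y(j) = 2*j
o = 8 - sqrt(2) (o = 2*4 - sqrt(4 - 2) = 8 - sqrt(2) ≈ 6.5858)
K(P, q) = 1 - sqrt(2)/2 (K(P, q) = -3 + (8 - sqrt(2))/2 = -3 + (4 - sqrt(2)/2) = 1 - sqrt(2)/2)
(45 + K(13, 3))*(-1*0) = (45 + (1 - sqrt(2)/2))*(-1*0) = (46 - sqrt(2)/2)*0 = 0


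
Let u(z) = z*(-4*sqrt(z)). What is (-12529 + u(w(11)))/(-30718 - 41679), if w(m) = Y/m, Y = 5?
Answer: 12529/72397 + 20*sqrt(55)/8760037 ≈ 0.17308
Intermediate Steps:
w(m) = 5/m
u(z) = -4*z**(3/2)
(-12529 + u(w(11)))/(-30718 - 41679) = (-12529 - 4*5*sqrt(55)/121)/(-30718 - 41679) = (-12529 - 4*5*sqrt(55)/121)/(-72397) = (-12529 - 20*sqrt(55)/121)*(-1/72397) = 12529/72397 + 20*sqrt(55)/8760037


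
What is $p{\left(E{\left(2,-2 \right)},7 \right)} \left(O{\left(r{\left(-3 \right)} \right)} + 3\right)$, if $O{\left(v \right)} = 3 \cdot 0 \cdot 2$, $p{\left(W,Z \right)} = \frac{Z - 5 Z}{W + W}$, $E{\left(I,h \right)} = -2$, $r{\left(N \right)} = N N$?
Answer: $21$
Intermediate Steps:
$r{\left(N \right)} = N^{2}$
$p{\left(W,Z \right)} = - \frac{2 Z}{W}$ ($p{\left(W,Z \right)} = \frac{\left(-4\right) Z}{2 W} = - 4 Z \frac{1}{2 W} = - \frac{2 Z}{W}$)
$O{\left(v \right)} = 0$ ($O{\left(v \right)} = 0 \cdot 2 = 0$)
$p{\left(E{\left(2,-2 \right)},7 \right)} \left(O{\left(r{\left(-3 \right)} \right)} + 3\right) = \left(-2\right) 7 \frac{1}{-2} \left(0 + 3\right) = \left(-2\right) 7 \left(- \frac{1}{2}\right) 3 = 7 \cdot 3 = 21$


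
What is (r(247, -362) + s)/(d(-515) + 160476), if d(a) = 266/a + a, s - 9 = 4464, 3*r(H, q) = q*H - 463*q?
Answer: 5242185/27459883 ≈ 0.19090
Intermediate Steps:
r(H, q) = -463*q/3 + H*q/3 (r(H, q) = (q*H - 463*q)/3 = (H*q - 463*q)/3 = (-463*q + H*q)/3 = -463*q/3 + H*q/3)
s = 4473 (s = 9 + 4464 = 4473)
d(a) = a + 266/a
(r(247, -362) + s)/(d(-515) + 160476) = ((⅓)*(-362)*(-463 + 247) + 4473)/((-515 + 266/(-515)) + 160476) = ((⅓)*(-362)*(-216) + 4473)/((-515 + 266*(-1/515)) + 160476) = (26064 + 4473)/((-515 - 266/515) + 160476) = 30537/(-265491/515 + 160476) = 30537/(82379649/515) = 30537*(515/82379649) = 5242185/27459883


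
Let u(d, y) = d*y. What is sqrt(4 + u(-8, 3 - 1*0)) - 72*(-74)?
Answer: 5328 + 2*I*sqrt(5) ≈ 5328.0 + 4.4721*I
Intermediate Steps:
sqrt(4 + u(-8, 3 - 1*0)) - 72*(-74) = sqrt(4 - 8*(3 - 1*0)) - 72*(-74) = sqrt(4 - 8*(3 + 0)) + 5328 = sqrt(4 - 8*3) + 5328 = sqrt(4 - 24) + 5328 = sqrt(-20) + 5328 = 2*I*sqrt(5) + 5328 = 5328 + 2*I*sqrt(5)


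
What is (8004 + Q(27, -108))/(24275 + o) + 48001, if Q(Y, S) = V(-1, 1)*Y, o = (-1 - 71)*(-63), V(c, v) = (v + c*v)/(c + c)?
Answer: 1382964815/28811 ≈ 48001.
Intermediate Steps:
V(c, v) = (v + c*v)/(2*c) (V(c, v) = (v + c*v)/((2*c)) = (v + c*v)*(1/(2*c)) = (v + c*v)/(2*c))
o = 4536 (o = -72*(-63) = 4536)
Q(Y, S) = 0 (Q(Y, S) = ((1/2)*1*(1 - 1)/(-1))*Y = ((1/2)*1*(-1)*0)*Y = 0*Y = 0)
(8004 + Q(27, -108))/(24275 + o) + 48001 = (8004 + 0)/(24275 + 4536) + 48001 = 8004/28811 + 48001 = 1382964815/28811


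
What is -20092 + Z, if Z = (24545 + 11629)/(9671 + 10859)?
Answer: -206226293/10265 ≈ -20090.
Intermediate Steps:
Z = 18087/10265 (Z = 36174/20530 = 36174*(1/20530) = 18087/10265 ≈ 1.7620)
-20092 + Z = -20092 + 18087/10265 = -206226293/10265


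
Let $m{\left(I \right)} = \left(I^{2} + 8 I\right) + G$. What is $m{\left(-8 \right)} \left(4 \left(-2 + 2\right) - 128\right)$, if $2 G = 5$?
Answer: $-320$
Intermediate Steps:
$G = \frac{5}{2}$ ($G = \frac{1}{2} \cdot 5 = \frac{5}{2} \approx 2.5$)
$m{\left(I \right)} = \frac{5}{2} + I^{2} + 8 I$ ($m{\left(I \right)} = \left(I^{2} + 8 I\right) + \frac{5}{2} = \frac{5}{2} + I^{2} + 8 I$)
$m{\left(-8 \right)} \left(4 \left(-2 + 2\right) - 128\right) = \left(\frac{5}{2} + \left(-8\right)^{2} + 8 \left(-8\right)\right) \left(4 \left(-2 + 2\right) - 128\right) = \left(\frac{5}{2} + 64 - 64\right) \left(4 \cdot 0 - 128\right) = \frac{5 \left(0 - 128\right)}{2} = \frac{5}{2} \left(-128\right) = -320$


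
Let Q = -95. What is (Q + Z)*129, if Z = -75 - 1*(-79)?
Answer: -11739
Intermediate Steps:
Z = 4 (Z = -75 + 79 = 4)
(Q + Z)*129 = (-95 + 4)*129 = -91*129 = -11739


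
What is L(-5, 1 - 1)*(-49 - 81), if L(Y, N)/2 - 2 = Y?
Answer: 780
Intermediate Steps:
L(Y, N) = 4 + 2*Y
L(-5, 1 - 1)*(-49 - 81) = (4 + 2*(-5))*(-49 - 81) = (4 - 10)*(-130) = -6*(-130) = 780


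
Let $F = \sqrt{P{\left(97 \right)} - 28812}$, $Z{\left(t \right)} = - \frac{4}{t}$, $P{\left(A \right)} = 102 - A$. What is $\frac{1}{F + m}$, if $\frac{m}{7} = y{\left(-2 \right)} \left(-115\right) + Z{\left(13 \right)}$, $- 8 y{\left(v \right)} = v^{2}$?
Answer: $\frac{270634}{127820813} - \frac{676 i \sqrt{28807}}{127820813} \approx 0.0021173 - 0.00089762 i$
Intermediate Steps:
$y{\left(v \right)} = - \frac{v^{2}}{8}$
$m = \frac{10409}{26}$ ($m = 7 \left(- \frac{\left(-2\right)^{2}}{8} \left(-115\right) - \frac{4}{13}\right) = 7 \left(\left(- \frac{1}{8}\right) 4 \left(-115\right) - \frac{4}{13}\right) = 7 \left(\left(- \frac{1}{2}\right) \left(-115\right) - \frac{4}{13}\right) = 7 \left(\frac{115}{2} - \frac{4}{13}\right) = 7 \cdot \frac{1487}{26} = \frac{10409}{26} \approx 400.35$)
$F = i \sqrt{28807}$ ($F = \sqrt{\left(102 - 97\right) - 28812} = \sqrt{5 - 28812} = \sqrt{-28807} = i \sqrt{28807} \approx 169.73 i$)
$\frac{1}{F + m} = \frac{1}{i \sqrt{28807} + \frac{10409}{26}} = \frac{1}{\frac{10409}{26} + i \sqrt{28807}}$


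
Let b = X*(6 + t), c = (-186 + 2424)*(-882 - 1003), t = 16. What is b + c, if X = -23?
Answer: -4219136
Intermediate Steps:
c = -4218630 (c = 2238*(-1885) = -4218630)
b = -506 (b = -23*(6 + 16) = -23*22 = -506)
b + c = -506 - 4218630 = -4219136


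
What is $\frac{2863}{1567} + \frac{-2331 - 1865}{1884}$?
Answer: $- \frac{295310}{738057} \approx -0.40012$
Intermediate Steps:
$\frac{2863}{1567} + \frac{-2331 - 1865}{1884} = 2863 \cdot \frac{1}{1567} - \frac{1049}{471} = \frac{2863}{1567} - \frac{1049}{471} = - \frac{295310}{738057}$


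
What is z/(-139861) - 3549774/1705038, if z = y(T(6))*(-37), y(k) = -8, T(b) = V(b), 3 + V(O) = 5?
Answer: -82829938777/39744719953 ≈ -2.0840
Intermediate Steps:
V(O) = 2 (V(O) = -3 + 5 = 2)
T(b) = 2
z = 296 (z = -8*(-37) = 296)
z/(-139861) - 3549774/1705038 = 296/(-139861) - 3549774/1705038 = 296*(-1/139861) - 3549774*1/1705038 = -296/139861 - 591629/284173 = -82829938777/39744719953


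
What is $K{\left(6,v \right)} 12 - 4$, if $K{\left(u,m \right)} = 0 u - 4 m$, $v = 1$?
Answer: $-52$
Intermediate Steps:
$K{\left(u,m \right)} = - 4 m$ ($K{\left(u,m \right)} = 0 - 4 m = - 4 m$)
$K{\left(6,v \right)} 12 - 4 = \left(-4\right) 1 \cdot 12 - 4 = \left(-4\right) 12 - 4 = -48 - 4 = -52$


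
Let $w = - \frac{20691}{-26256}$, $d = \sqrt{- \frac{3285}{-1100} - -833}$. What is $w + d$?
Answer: $\frac{6897}{8752} + \frac{\sqrt{10115435}}{110} \approx 29.701$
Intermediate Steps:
$d = \frac{\sqrt{10115435}}{110}$ ($d = \sqrt{\left(-3285\right) \left(- \frac{1}{1100}\right) + 833} = \sqrt{\frac{657}{220} + 833} = \sqrt{\frac{183917}{220}} = \frac{\sqrt{10115435}}{110} \approx 28.913$)
$w = \frac{6897}{8752}$ ($w = \left(-20691\right) \left(- \frac{1}{26256}\right) = \frac{6897}{8752} \approx 0.78805$)
$w + d = \frac{6897}{8752} + \frac{\sqrt{10115435}}{110}$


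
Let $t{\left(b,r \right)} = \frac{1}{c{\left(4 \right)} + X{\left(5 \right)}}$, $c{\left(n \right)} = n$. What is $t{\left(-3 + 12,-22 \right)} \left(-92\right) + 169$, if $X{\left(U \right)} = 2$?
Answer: $\frac{461}{3} \approx 153.67$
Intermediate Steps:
$t{\left(b,r \right)} = \frac{1}{6}$ ($t{\left(b,r \right)} = \frac{1}{4 + 2} = \frac{1}{6}$)
$t{\left(-3 + 12,-22 \right)} \left(-92\right) + 169 = \frac{1}{6} \left(-92\right) + 169 = - \frac{46}{3} + 169 = \frac{461}{3}$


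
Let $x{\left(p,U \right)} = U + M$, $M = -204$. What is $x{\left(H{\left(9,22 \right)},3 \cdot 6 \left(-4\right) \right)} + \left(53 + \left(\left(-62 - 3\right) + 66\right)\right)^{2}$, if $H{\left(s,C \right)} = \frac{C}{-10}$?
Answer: $2640$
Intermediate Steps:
$H{\left(s,C \right)} = - \frac{C}{10}$ ($H{\left(s,C \right)} = C \left(- \frac{1}{10}\right) = - \frac{C}{10}$)
$x{\left(p,U \right)} = -204 + U$ ($x{\left(p,U \right)} = U - 204 = -204 + U$)
$x{\left(H{\left(9,22 \right)},3 \cdot 6 \left(-4\right) \right)} + \left(53 + \left(\left(-62 - 3\right) + 66\right)\right)^{2} = \left(-204 + 3 \cdot 6 \left(-4\right)\right) + \left(53 + \left(\left(-62 - 3\right) + 66\right)\right)^{2} = \left(-204 + 18 \left(-4\right)\right) + \left(53 + \left(-65 + 66\right)\right)^{2} = \left(-204 - 72\right) + \left(53 + 1\right)^{2} = -276 + 54^{2} = -276 + 2916 = 2640$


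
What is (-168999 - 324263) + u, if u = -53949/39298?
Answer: -395597225/802 ≈ -4.9326e+5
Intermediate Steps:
u = -1101/802 (u = -53949*1/39298 = -1101/802 ≈ -1.3728)
(-168999 - 324263) + u = (-168999 - 324263) - 1101/802 = -493262 - 1101/802 = -395597225/802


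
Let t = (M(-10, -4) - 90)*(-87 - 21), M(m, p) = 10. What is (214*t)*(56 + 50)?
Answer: 195989760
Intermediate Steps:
t = 8640 (t = (10 - 90)*(-87 - 21) = -80*(-108) = 8640)
(214*t)*(56 + 50) = (214*8640)*(56 + 50) = 1848960*106 = 195989760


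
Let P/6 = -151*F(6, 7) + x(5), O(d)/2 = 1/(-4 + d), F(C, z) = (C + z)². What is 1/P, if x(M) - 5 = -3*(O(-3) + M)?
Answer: -7/1072182 ≈ -6.5287e-6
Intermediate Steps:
O(d) = 2/(-4 + d)
x(M) = 41/7 - 3*M (x(M) = 5 - 3*(2/(-4 - 3) + M) = 5 - 3*(2/(-7) + M) = 5 - 3*(2*(-⅐) + M) = 5 - 3*(-2/7 + M) = 5 + (6/7 - 3*M) = 41/7 - 3*M)
P = -1072182/7 (P = 6*(-151*(6 + 7)² + (41/7 - 3*5)) = 6*(-151*13² + (41/7 - 15)) = 6*(-151*169 - 64/7) = 6*(-25519 - 64/7) = 6*(-178697/7) = -1072182/7 ≈ -1.5317e+5)
1/P = 1/(-1072182/7) = -7/1072182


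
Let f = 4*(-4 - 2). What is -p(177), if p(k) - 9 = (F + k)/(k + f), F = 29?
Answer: -1583/153 ≈ -10.346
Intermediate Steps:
f = -24 (f = 4*(-6) = -24)
p(k) = 9 + (29 + k)/(-24 + k) (p(k) = 9 + (29 + k)/(k - 24) = 9 + (29 + k)/(-24 + k))
-p(177) = -(-187 + 10*177)/(-24 + 177) = -(-187 + 1770)/153 = -1583/153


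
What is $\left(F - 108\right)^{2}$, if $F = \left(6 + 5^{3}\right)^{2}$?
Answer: $290804809$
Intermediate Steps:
$F = 17161$ ($F = \left(6 + 125\right)^{2} = 131^{2} = 17161$)
$\left(F - 108\right)^{2} = \left(17161 - 108\right)^{2} = 17053^{2} = 290804809$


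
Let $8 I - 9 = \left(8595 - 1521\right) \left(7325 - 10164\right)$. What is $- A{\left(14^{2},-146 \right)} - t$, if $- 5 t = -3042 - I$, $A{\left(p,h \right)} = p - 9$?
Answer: $\frac{20051261}{40} \approx 5.0128 \cdot 10^{5}$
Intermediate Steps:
$I = - \frac{20083077}{8}$ ($I = \frac{9}{8} + \frac{\left(8595 - 1521\right) \left(7325 - 10164\right)}{8} = \frac{9}{8} + \frac{7074 \left(-2839\right)}{8} = \frac{9}{8} + \frac{1}{8} \left(-20083086\right) = \frac{9}{8} - \frac{10041543}{4} = - \frac{20083077}{8} \approx -2.5104 \cdot 10^{6}$)
$A{\left(p,h \right)} = -9 + p$
$t = - \frac{20058741}{40}$ ($t = - \frac{-3042 - - \frac{20083077}{8}}{5} = - \frac{-3042 + \frac{20083077}{8}}{5} = \left(- \frac{1}{5}\right) \frac{20058741}{8} = - \frac{20058741}{40} \approx -5.0147 \cdot 10^{5}$)
$- A{\left(14^{2},-146 \right)} - t = - (-9 + 14^{2}) - - \frac{20058741}{40} = - (-9 + 196) + \frac{20058741}{40} = \left(-1\right) 187 + \frac{20058741}{40} = -187 + \frac{20058741}{40} = \frac{20051261}{40}$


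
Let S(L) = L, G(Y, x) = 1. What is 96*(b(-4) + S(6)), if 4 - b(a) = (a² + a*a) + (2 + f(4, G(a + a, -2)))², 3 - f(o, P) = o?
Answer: -2208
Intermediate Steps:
f(o, P) = 3 - o
b(a) = 3 - 2*a² (b(a) = 4 - ((a² + a*a) + (2 + (3 - 1*4))²) = 4 - ((a² + a²) + (2 + (3 - 4))²) = 4 - (2*a² + (2 - 1)²) = 4 - (2*a² + 1²) = 4 - (2*a² + 1) = 4 - (1 + 2*a²) = 4 + (-1 - 2*a²) = 3 - 2*a²)
96*(b(-4) + S(6)) = 96*((3 - 2*(-4)²) + 6) = 96*((3 - 2*16) + 6) = 96*((3 - 32) + 6) = 96*(-29 + 6) = 96*(-23) = -2208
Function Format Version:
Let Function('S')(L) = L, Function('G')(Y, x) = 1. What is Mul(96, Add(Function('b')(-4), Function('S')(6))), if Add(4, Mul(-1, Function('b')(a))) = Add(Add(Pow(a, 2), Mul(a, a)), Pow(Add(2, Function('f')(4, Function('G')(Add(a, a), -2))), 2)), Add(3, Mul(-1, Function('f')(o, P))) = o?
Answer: -2208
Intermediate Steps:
Function('f')(o, P) = Add(3, Mul(-1, o))
Function('b')(a) = Add(3, Mul(-2, Pow(a, 2))) (Function('b')(a) = Add(4, Mul(-1, Add(Add(Pow(a, 2), Mul(a, a)), Pow(Add(2, Add(3, Mul(-1, 4))), 2)))) = Add(4, Mul(-1, Add(Add(Pow(a, 2), Pow(a, 2)), Pow(Add(2, Add(3, -4)), 2)))) = Add(4, Mul(-1, Add(Mul(2, Pow(a, 2)), Pow(Add(2, -1), 2)))) = Add(4, Mul(-1, Add(Mul(2, Pow(a, 2)), Pow(1, 2)))) = Add(4, Mul(-1, Add(Mul(2, Pow(a, 2)), 1))) = Add(4, Mul(-1, Add(1, Mul(2, Pow(a, 2))))) = Add(4, Add(-1, Mul(-2, Pow(a, 2)))) = Add(3, Mul(-2, Pow(a, 2))))
Mul(96, Add(Function('b')(-4), Function('S')(6))) = Mul(96, Add(Add(3, Mul(-2, Pow(-4, 2))), 6)) = Mul(96, Add(Add(3, Mul(-2, 16)), 6)) = Mul(96, Add(Add(3, -32), 6)) = Mul(96, Add(-29, 6)) = Mul(96, -23) = -2208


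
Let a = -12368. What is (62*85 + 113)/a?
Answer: -5383/12368 ≈ -0.43524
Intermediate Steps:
(62*85 + 113)/a = (62*85 + 113)/(-12368) = (5270 + 113)*(-1/12368) = 5383*(-1/12368) = -5383/12368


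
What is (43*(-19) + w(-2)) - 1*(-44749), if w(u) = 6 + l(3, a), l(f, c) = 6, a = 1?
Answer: 43944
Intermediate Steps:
w(u) = 12 (w(u) = 6 + 6 = 12)
(43*(-19) + w(-2)) - 1*(-44749) = (43*(-19) + 12) - 1*(-44749) = (-817 + 12) + 44749 = -805 + 44749 = 43944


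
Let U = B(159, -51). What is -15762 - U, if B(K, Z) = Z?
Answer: -15711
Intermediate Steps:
U = -51
-15762 - U = -15762 - 1*(-51) = -15762 + 51 = -15711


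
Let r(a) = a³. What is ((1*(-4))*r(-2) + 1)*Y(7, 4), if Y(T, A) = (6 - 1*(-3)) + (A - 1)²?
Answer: 594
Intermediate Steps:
Y(T, A) = 9 + (-1 + A)² (Y(T, A) = (6 + 3) + (-1 + A)² = 9 + (-1 + A)²)
((1*(-4))*r(-2) + 1)*Y(7, 4) = ((1*(-4))*(-2)³ + 1)*(9 + (-1 + 4)²) = (-4*(-8) + 1)*(9 + 3²) = (32 + 1)*(9 + 9) = 33*18 = 594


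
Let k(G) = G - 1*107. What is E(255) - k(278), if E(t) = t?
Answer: 84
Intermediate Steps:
k(G) = -107 + G (k(G) = G - 107 = -107 + G)
E(255) - k(278) = 255 - (-107 + 278) = 255 - 1*171 = 255 - 171 = 84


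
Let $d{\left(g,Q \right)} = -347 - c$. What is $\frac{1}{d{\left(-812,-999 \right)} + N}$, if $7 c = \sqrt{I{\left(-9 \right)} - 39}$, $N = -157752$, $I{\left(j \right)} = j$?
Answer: $- \frac{7746851}{1224769396297} + \frac{28 i \sqrt{3}}{1224769396297} \approx -6.3252 \cdot 10^{-6} + 3.9597 \cdot 10^{-11} i$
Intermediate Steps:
$c = \frac{4 i \sqrt{3}}{7}$ ($c = \frac{\sqrt{-9 - 39}}{7} = \frac{\sqrt{-48}}{7} = \frac{4 i \sqrt{3}}{7} \approx 0.98974 i$)
$d{\left(g,Q \right)} = -347 - \frac{4 i \sqrt{3}}{7}$
$\frac{1}{d{\left(-812,-999 \right)} + N} = \frac{1}{\left(-347 - \frac{4 i \sqrt{3}}{7}\right) - 157752} = \frac{1}{-158099 - \frac{4 i \sqrt{3}}{7}}$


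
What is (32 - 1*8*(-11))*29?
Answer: 3480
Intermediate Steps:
(32 - 1*8*(-11))*29 = (32 - 8*(-11))*29 = (32 + 88)*29 = 120*29 = 3480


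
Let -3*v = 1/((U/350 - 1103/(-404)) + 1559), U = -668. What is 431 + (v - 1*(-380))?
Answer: 268309682737/330838167 ≈ 811.00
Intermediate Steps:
v = -70700/330838167 (v = -1/(3*((-668/350 - 1103/(-404)) + 1559)) = -1/(3*((-668*1/350 - 1103*(-1/404)) + 1559)) = -1/(3*((-334/175 + 1103/404) + 1559)) = -1/(3*(58089/70700 + 1559)) = -1/(3*110279389/70700) = -⅓*70700/110279389 = -70700/330838167 ≈ -0.00021370)
431 + (v - 1*(-380)) = 431 + (-70700/330838167 - 1*(-380)) = 431 + (-70700/330838167 + 380) = 431 + 125718432760/330838167 = 268309682737/330838167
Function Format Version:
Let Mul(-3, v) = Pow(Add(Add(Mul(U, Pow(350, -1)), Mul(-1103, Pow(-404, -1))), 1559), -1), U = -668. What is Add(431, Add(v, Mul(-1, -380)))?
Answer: Rational(268309682737, 330838167) ≈ 811.00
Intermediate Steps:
v = Rational(-70700, 330838167) (v = Mul(Rational(-1, 3), Pow(Add(Add(Mul(-668, Pow(350, -1)), Mul(-1103, Pow(-404, -1))), 1559), -1)) = Mul(Rational(-1, 3), Pow(Add(Add(Mul(-668, Rational(1, 350)), Mul(-1103, Rational(-1, 404))), 1559), -1)) = Mul(Rational(-1, 3), Pow(Add(Add(Rational(-334, 175), Rational(1103, 404)), 1559), -1)) = Mul(Rational(-1, 3), Pow(Add(Rational(58089, 70700), 1559), -1)) = Mul(Rational(-1, 3), Pow(Rational(110279389, 70700), -1)) = Mul(Rational(-1, 3), Rational(70700, 110279389)) = Rational(-70700, 330838167) ≈ -0.00021370)
Add(431, Add(v, Mul(-1, -380))) = Add(431, Add(Rational(-70700, 330838167), Mul(-1, -380))) = Add(431, Add(Rational(-70700, 330838167), 380)) = Add(431, Rational(125718432760, 330838167)) = Rational(268309682737, 330838167)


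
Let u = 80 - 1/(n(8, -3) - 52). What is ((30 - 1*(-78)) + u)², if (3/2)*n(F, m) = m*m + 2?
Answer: 634788025/17956 ≈ 35352.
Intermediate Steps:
n(F, m) = 4/3 + 2*m²/3 (n(F, m) = 2*(m*m + 2)/3 = 2*(m² + 2)/3 = 2*(2 + m²)/3 = 4/3 + 2*m²/3)
u = 10723/134 (u = 80 - 1/((4/3 + (⅔)*(-3)²) - 52) = 80 - 1/((4/3 + (⅔)*9) - 52) = 80 - 1/((4/3 + 6) - 52) = 80 - 1/(22/3 - 52) = 80 - 1/(-134/3) = 80 - 1*(-3/134) = 80 + 3/134 = 10723/134 ≈ 80.022)
((30 - 1*(-78)) + u)² = ((30 - 1*(-78)) + 10723/134)² = ((30 + 78) + 10723/134)² = (108 + 10723/134)² = (25195/134)² = 634788025/17956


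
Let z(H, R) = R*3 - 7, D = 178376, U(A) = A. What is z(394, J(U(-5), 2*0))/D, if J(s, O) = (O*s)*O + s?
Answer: -1/8108 ≈ -0.00012334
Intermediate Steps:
J(s, O) = s + s*O² (J(s, O) = s*O² + s = s + s*O²)
z(H, R) = -7 + 3*R (z(H, R) = 3*R - 7 = -7 + 3*R)
z(394, J(U(-5), 2*0))/D = (-7 + 3*(-5*(1 + (2*0)²)))/178376 = (-7 + 3*(-5*(1 + 0²)))*(1/178376) = (-7 + 3*(-5*(1 + 0)))*(1/178376) = (-7 + 3*(-5*1))*(1/178376) = (-7 + 3*(-5))*(1/178376) = (-7 - 15)*(1/178376) = -22*1/178376 = -1/8108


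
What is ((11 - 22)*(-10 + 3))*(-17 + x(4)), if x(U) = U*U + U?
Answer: 231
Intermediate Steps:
x(U) = U + U² (x(U) = U² + U = U + U²)
((11 - 22)*(-10 + 3))*(-17 + x(4)) = ((11 - 22)*(-10 + 3))*(-17 + 4*(1 + 4)) = (-11*(-7))*(-17 + 4*5) = 77*(-17 + 20) = 77*3 = 231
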